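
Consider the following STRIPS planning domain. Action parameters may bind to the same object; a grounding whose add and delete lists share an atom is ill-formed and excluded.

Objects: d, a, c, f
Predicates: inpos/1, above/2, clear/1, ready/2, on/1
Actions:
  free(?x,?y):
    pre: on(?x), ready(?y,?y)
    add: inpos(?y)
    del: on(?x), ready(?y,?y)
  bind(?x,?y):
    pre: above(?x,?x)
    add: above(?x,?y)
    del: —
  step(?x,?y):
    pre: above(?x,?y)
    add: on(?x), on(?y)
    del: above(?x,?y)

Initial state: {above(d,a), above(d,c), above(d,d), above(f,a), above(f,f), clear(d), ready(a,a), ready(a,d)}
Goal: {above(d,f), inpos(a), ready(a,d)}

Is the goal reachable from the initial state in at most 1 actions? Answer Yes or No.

1. bind(d,f)  →  {above(d,a), above(d,c), above(d,d), above(d,f), above(f,a), above(f,f), clear(d), ready(a,a), ready(a,d)}
2. step(d,d)  →  {above(d,a), above(d,c), above(d,f), above(f,a), above(f,f), clear(d), on(d), ready(a,a), ready(a,d)}
3. free(d,a)  →  {above(d,a), above(d,c), above(d,f), above(f,a), above(f,f), clear(d), inpos(a), ready(a,d)}
optimal plan length = 3; 3 > 1

No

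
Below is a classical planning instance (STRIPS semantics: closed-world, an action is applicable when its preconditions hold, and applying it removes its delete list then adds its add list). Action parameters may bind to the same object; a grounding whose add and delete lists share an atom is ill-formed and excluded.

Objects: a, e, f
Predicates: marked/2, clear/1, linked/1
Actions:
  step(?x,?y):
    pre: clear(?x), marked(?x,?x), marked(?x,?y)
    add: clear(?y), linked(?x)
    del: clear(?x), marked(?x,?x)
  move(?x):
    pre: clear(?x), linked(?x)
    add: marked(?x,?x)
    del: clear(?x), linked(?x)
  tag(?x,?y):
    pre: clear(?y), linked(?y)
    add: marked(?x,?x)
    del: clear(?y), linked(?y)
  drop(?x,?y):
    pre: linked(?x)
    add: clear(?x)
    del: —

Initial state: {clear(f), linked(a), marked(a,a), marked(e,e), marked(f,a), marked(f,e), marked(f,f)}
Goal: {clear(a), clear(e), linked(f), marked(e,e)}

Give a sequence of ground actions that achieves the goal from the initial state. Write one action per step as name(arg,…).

step(f,e); drop(a,a)

1. step(f,e)  →  {clear(e), linked(a), linked(f), marked(a,a), marked(e,e), marked(f,a), marked(f,e)}
2. drop(a,a)  →  {clear(a), clear(e), linked(a), linked(f), marked(a,a), marked(e,e), marked(f,a), marked(f,e)}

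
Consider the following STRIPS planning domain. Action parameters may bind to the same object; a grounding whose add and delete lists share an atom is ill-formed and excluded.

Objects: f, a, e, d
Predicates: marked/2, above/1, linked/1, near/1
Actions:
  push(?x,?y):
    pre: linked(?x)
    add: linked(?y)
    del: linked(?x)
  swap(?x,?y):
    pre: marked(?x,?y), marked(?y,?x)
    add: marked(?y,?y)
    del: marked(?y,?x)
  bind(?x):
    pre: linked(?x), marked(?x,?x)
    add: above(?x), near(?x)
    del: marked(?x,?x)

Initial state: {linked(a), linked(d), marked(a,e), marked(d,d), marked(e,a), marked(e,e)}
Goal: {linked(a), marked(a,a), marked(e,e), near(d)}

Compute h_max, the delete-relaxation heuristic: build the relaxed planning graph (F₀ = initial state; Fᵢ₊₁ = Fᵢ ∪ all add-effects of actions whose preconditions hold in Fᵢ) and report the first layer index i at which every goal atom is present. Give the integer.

1

F0 = init (6 atoms)
F1 = F0 ∪ {above(d), linked(e), linked(f), marked(a,a), near(d)}  (11 atoms)
goal ⊆ F1  ⇒  h_max = 1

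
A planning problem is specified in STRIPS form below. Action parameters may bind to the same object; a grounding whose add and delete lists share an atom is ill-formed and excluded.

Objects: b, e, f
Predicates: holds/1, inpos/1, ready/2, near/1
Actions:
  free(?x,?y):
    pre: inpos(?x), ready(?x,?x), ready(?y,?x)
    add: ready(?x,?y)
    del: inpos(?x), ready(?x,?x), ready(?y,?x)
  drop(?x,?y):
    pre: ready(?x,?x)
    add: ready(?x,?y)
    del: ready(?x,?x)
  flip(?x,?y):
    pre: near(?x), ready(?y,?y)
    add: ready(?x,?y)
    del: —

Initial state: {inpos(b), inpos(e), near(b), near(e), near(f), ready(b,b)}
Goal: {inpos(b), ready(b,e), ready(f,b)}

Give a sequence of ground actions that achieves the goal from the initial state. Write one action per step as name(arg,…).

flip(f,b); drop(b,e)

1. flip(f,b)  →  {inpos(b), inpos(e), near(b), near(e), near(f), ready(b,b), ready(f,b)}
2. drop(b,e)  →  {inpos(b), inpos(e), near(b), near(e), near(f), ready(b,e), ready(f,b)}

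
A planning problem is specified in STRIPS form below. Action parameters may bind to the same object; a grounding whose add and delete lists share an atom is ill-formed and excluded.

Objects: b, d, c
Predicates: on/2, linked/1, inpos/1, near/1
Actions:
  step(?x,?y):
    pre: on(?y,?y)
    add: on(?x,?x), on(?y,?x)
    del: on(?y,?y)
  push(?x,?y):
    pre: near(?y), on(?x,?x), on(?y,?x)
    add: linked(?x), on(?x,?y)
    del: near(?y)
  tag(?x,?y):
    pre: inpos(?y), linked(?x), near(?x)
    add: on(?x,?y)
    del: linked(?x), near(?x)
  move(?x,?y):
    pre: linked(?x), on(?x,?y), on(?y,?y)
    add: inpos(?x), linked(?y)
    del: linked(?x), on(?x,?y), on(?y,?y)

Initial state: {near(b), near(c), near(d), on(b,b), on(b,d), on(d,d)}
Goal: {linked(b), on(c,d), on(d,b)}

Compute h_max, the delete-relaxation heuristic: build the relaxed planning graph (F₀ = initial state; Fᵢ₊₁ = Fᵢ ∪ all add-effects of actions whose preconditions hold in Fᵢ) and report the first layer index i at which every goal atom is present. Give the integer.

2

F0 = init (6 atoms)
F1 = F0 ∪ {linked(b), linked(d), on(b,c), on(c,c), on(d,b), on(d,c)}  (12 atoms)
F2 = F1 ∪ {inpos(b), inpos(d), linked(c), on(c,b), on(c,d)}  (17 atoms)
goal ⊆ F2  ⇒  h_max = 2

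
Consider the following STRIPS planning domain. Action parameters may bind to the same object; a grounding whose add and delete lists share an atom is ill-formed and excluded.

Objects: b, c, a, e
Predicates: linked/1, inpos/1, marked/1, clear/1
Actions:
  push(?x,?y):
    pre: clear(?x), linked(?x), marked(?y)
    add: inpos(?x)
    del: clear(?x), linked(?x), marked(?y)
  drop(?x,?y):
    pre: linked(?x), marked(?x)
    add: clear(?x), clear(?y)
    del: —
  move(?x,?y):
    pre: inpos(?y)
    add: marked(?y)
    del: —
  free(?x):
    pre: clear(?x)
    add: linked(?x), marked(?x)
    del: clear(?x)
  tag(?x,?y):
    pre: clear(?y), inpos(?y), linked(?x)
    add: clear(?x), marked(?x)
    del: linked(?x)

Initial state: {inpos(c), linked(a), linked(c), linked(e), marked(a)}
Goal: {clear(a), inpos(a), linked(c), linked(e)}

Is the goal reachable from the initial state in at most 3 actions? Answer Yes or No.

1. drop(a,b)  →  {clear(a), clear(b), inpos(c), linked(a), linked(c), linked(e), marked(a)}
2. push(a,a)  →  {clear(b), inpos(a), inpos(c), linked(c), linked(e)}
3. move(b,c)  →  {clear(b), inpos(a), inpos(c), linked(c), linked(e), marked(c)}
4. drop(c,a)  →  {clear(a), clear(b), clear(c), inpos(a), inpos(c), linked(c), linked(e), marked(c)}
optimal plan length = 4; 4 > 3

No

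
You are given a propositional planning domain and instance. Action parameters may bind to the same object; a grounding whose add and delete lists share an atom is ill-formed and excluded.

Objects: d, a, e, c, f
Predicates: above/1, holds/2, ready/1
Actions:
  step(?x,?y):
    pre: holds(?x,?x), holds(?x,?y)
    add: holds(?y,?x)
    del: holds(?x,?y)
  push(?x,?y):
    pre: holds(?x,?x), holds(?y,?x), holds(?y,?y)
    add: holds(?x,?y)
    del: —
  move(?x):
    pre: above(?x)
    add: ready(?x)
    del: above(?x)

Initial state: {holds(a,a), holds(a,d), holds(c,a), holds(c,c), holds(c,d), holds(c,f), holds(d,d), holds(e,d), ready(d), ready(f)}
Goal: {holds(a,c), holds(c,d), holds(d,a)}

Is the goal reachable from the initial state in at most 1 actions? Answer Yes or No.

No

1. step(a,d)  →  {holds(a,a), holds(c,a), holds(c,c), holds(c,d), holds(c,f), holds(d,a), holds(d,d), holds(e,d), ready(d), ready(f)}
2. step(c,a)  →  {holds(a,a), holds(a,c), holds(c,c), holds(c,d), holds(c,f), holds(d,a), holds(d,d), holds(e,d), ready(d), ready(f)}
optimal plan length = 2; 2 > 1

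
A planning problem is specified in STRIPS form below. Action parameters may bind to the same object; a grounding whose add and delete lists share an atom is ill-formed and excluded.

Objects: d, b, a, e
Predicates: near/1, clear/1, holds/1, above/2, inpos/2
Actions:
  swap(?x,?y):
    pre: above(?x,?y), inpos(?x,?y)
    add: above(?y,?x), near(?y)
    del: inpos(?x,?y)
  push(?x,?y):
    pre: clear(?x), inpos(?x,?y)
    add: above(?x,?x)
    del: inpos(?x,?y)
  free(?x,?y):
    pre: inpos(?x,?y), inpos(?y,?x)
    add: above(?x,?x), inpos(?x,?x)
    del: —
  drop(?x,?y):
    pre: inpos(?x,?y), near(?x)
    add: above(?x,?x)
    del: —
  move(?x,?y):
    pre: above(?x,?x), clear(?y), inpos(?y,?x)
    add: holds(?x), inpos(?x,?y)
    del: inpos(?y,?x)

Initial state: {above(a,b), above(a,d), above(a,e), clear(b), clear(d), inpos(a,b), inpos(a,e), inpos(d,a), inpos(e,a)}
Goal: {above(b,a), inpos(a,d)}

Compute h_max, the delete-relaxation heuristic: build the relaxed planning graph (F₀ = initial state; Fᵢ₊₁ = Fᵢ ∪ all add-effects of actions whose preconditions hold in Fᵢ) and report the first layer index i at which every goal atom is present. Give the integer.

F0 = init (9 atoms)
F1 = F0 ∪ {above(a,a), above(b,a), above(d,d), above(e,a), above(e,e), inpos(a,a), inpos(e,e), near(b), near(e)}  (18 atoms)
F2 = F1 ∪ {holds(a), inpos(a,d), near(a)}  (21 atoms)
goal ⊆ F2  ⇒  h_max = 2

2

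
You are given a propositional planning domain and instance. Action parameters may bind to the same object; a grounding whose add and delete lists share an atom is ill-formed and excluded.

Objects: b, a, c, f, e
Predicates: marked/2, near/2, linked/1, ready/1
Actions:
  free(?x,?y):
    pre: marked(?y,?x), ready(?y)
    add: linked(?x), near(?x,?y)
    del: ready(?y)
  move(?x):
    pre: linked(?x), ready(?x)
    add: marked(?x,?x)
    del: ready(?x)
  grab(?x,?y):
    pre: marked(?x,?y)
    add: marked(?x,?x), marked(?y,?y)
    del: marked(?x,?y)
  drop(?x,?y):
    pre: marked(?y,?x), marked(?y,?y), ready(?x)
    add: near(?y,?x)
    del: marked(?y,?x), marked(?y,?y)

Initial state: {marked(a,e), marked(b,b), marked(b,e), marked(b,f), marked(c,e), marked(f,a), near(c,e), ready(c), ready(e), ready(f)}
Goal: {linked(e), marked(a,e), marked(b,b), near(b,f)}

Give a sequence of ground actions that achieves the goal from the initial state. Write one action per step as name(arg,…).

1. free(e,c)  →  {linked(e), marked(a,e), marked(b,b), marked(b,e), marked(b,f), marked(c,e), marked(f,a), near(c,e), near(e,c), ready(e), ready(f)}
2. drop(f,b)  →  {linked(e), marked(a,e), marked(b,e), marked(c,e), marked(f,a), near(b,f), near(c,e), near(e,c), ready(e), ready(f)}
3. grab(b,e)  →  {linked(e), marked(a,e), marked(b,b), marked(c,e), marked(e,e), marked(f,a), near(b,f), near(c,e), near(e,c), ready(e), ready(f)}

free(e,c); drop(f,b); grab(b,e)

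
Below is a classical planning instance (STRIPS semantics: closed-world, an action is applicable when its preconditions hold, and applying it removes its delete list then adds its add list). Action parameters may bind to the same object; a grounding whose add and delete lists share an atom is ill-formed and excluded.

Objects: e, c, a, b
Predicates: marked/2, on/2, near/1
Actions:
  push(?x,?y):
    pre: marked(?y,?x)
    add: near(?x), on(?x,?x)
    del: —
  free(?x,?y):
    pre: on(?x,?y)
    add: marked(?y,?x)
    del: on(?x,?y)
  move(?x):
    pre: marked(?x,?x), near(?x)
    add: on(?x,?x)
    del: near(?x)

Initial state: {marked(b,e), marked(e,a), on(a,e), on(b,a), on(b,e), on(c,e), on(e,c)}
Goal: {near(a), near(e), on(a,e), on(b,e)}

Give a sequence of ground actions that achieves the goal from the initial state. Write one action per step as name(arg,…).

1. push(e,b)  →  {marked(b,e), marked(e,a), near(e), on(a,e), on(b,a), on(b,e), on(c,e), on(e,c), on(e,e)}
2. push(a,e)  →  {marked(b,e), marked(e,a), near(a), near(e), on(a,a), on(a,e), on(b,a), on(b,e), on(c,e), on(e,c), on(e,e)}

push(e,b); push(a,e)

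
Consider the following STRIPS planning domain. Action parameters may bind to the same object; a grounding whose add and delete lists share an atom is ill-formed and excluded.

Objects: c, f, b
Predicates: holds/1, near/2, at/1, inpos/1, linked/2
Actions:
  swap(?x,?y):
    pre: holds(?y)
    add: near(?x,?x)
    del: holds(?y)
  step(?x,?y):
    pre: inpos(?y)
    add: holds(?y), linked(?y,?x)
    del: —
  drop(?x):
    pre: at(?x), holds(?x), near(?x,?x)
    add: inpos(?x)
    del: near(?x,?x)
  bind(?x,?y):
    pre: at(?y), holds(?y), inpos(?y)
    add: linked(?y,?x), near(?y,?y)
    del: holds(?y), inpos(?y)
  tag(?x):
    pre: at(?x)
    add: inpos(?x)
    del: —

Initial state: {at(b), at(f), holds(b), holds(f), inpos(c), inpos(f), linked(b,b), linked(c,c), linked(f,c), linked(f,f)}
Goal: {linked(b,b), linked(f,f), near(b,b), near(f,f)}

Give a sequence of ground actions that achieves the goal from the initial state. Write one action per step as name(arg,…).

1. swap(f,f)  →  {at(b), at(f), holds(b), inpos(c), inpos(f), linked(b,b), linked(c,c), linked(f,c), linked(f,f), near(f,f)}
2. swap(b,b)  →  {at(b), at(f), inpos(c), inpos(f), linked(b,b), linked(c,c), linked(f,c), linked(f,f), near(b,b), near(f,f)}

swap(f,f); swap(b,b)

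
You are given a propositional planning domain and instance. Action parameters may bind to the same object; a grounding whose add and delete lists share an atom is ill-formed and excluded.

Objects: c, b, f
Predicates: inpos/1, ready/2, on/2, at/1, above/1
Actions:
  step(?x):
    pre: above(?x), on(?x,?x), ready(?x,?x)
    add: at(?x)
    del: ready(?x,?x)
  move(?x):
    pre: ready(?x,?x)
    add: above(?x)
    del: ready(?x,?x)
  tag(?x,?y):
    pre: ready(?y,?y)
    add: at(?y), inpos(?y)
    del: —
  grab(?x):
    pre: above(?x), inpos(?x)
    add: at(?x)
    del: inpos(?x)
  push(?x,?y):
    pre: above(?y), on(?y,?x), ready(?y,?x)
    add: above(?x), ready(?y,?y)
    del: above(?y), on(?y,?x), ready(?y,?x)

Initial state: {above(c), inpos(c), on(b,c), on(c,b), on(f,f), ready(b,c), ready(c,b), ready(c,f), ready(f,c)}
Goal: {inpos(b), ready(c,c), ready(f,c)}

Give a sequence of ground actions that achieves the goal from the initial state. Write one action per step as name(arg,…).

push(b,c); push(c,b); tag(c,b)

1. push(b,c)  →  {above(b), inpos(c), on(b,c), on(f,f), ready(b,c), ready(c,c), ready(c,f), ready(f,c)}
2. push(c,b)  →  {above(c), inpos(c), on(f,f), ready(b,b), ready(c,c), ready(c,f), ready(f,c)}
3. tag(c,b)  →  {above(c), at(b), inpos(b), inpos(c), on(f,f), ready(b,b), ready(c,c), ready(c,f), ready(f,c)}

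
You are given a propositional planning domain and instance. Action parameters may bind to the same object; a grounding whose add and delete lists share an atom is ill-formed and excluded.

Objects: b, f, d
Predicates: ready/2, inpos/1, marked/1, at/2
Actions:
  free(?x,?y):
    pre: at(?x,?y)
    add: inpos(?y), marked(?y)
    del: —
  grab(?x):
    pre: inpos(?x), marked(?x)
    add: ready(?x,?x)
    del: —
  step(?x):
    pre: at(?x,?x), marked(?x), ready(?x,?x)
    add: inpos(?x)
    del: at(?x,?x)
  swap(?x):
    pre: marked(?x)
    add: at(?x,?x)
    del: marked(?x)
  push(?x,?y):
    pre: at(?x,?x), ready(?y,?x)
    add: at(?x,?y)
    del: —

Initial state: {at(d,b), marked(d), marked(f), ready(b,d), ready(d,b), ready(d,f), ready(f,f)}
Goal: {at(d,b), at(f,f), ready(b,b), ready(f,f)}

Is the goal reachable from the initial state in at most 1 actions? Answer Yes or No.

No

1. free(d,b)  →  {at(d,b), inpos(b), marked(b), marked(d), marked(f), ready(b,d), ready(d,b), ready(d,f), ready(f,f)}
2. grab(b)  →  {at(d,b), inpos(b), marked(b), marked(d), marked(f), ready(b,b), ready(b,d), ready(d,b), ready(d,f), ready(f,f)}
3. swap(f)  →  {at(d,b), at(f,f), inpos(b), marked(b), marked(d), ready(b,b), ready(b,d), ready(d,b), ready(d,f), ready(f,f)}
optimal plan length = 3; 3 > 1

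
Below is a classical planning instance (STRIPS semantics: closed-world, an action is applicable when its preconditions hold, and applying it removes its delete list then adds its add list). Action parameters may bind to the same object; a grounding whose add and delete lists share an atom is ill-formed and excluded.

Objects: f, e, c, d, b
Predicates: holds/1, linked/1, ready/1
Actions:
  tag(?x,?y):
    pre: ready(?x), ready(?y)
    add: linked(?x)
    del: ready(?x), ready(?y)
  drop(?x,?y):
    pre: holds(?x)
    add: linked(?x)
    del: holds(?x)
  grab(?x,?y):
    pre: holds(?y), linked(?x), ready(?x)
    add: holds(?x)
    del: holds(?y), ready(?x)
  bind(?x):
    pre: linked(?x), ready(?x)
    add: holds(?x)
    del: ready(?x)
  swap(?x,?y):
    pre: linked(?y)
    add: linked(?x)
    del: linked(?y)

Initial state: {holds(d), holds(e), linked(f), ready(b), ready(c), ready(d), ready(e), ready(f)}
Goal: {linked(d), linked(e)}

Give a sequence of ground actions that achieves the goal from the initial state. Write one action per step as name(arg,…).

1. tag(e,f)  →  {holds(d), holds(e), linked(e), linked(f), ready(b), ready(c), ready(d)}
2. tag(d,c)  →  {holds(d), holds(e), linked(d), linked(e), linked(f), ready(b)}

tag(e,f); tag(d,c)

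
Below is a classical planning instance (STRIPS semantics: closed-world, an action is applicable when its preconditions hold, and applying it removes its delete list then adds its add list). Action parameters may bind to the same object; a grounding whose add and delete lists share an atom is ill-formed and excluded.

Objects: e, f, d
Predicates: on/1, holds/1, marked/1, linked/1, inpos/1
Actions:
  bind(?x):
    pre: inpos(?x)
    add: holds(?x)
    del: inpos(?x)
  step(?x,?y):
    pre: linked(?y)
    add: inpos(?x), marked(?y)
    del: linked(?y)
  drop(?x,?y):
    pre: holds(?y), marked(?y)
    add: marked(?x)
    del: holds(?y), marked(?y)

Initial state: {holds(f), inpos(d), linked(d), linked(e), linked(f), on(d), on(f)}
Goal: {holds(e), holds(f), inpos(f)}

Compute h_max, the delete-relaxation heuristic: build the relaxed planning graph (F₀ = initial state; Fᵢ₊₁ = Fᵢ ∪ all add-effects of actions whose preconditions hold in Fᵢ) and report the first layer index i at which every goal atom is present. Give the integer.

F0 = init (7 atoms)
F1 = F0 ∪ {holds(d), inpos(e), inpos(f), marked(d), marked(e), marked(f)}  (13 atoms)
F2 = F1 ∪ {holds(e)}  (14 atoms)
goal ⊆ F2  ⇒  h_max = 2

2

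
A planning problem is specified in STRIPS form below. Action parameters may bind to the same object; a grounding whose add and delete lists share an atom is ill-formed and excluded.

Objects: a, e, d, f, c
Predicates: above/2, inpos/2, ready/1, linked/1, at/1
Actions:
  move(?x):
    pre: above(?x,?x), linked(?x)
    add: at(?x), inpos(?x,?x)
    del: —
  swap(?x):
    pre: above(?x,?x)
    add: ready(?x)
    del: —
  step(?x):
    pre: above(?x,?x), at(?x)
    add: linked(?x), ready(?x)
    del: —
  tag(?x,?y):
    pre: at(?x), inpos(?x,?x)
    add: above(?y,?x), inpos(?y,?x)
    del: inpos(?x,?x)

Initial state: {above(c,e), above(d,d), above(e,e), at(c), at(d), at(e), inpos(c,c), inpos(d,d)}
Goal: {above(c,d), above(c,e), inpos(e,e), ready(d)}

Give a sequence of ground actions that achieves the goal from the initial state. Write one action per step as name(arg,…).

swap(d); step(e); move(e); tag(d,c)

1. swap(d)  →  {above(c,e), above(d,d), above(e,e), at(c), at(d), at(e), inpos(c,c), inpos(d,d), ready(d)}
2. step(e)  →  {above(c,e), above(d,d), above(e,e), at(c), at(d), at(e), inpos(c,c), inpos(d,d), linked(e), ready(d), ready(e)}
3. move(e)  →  {above(c,e), above(d,d), above(e,e), at(c), at(d), at(e), inpos(c,c), inpos(d,d), inpos(e,e), linked(e), ready(d), ready(e)}
4. tag(d,c)  →  {above(c,d), above(c,e), above(d,d), above(e,e), at(c), at(d), at(e), inpos(c,c), inpos(c,d), inpos(e,e), linked(e), ready(d), ready(e)}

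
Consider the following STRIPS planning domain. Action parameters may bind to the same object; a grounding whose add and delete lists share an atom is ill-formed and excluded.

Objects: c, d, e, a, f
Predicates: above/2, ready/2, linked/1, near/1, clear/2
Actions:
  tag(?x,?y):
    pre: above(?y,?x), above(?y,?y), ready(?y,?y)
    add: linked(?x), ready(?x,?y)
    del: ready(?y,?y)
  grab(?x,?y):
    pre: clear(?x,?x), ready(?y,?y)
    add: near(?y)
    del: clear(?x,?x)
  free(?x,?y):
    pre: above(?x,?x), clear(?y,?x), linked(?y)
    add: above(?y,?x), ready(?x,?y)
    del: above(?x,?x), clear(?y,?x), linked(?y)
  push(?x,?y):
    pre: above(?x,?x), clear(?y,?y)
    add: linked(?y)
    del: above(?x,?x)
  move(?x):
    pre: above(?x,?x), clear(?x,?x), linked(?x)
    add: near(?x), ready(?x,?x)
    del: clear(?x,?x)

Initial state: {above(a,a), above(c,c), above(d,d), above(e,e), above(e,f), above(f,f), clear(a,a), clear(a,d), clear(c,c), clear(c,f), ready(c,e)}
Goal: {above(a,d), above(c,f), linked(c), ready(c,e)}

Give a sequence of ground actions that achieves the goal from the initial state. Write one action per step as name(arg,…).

1. push(c,c)  →  {above(a,a), above(d,d), above(e,e), above(e,f), above(f,f), clear(a,a), clear(a,d), clear(c,c), clear(c,f), linked(c), ready(c,e)}
2. free(f,c)  →  {above(a,a), above(c,f), above(d,d), above(e,e), above(e,f), clear(a,a), clear(a,d), clear(c,c), ready(c,e), ready(f,c)}
3. push(e,c)  →  {above(a,a), above(c,f), above(d,d), above(e,f), clear(a,a), clear(a,d), clear(c,c), linked(c), ready(c,e), ready(f,c)}
4. push(a,a)  →  {above(c,f), above(d,d), above(e,f), clear(a,a), clear(a,d), clear(c,c), linked(a), linked(c), ready(c,e), ready(f,c)}
5. free(d,a)  →  {above(a,d), above(c,f), above(e,f), clear(a,a), clear(c,c), linked(c), ready(c,e), ready(d,a), ready(f,c)}

push(c,c); free(f,c); push(e,c); push(a,a); free(d,a)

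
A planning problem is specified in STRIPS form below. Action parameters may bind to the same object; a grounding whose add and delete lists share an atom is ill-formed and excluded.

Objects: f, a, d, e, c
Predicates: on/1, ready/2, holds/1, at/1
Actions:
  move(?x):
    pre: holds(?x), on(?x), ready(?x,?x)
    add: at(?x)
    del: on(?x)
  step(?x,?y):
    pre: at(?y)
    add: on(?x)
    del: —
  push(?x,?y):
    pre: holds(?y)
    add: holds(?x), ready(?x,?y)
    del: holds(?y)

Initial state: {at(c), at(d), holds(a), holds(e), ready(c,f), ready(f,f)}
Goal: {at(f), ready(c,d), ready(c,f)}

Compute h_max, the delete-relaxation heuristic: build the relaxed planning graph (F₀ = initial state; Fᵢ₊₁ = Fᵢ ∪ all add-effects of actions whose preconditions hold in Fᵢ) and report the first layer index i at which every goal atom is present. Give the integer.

F0 = init (6 atoms)
F1 = F0 ∪ {holds(c), holds(d), holds(f), on(a), on(c), on(d), on(e), on(f), ready(a,e), ready(c,a), ready(c,e), ready(d,a), ready(d,e), ready(e,a), ready(f,a), ready(f,e)}  (22 atoms)
F2 = F1 ∪ {at(f), ready(a,c), ready(a,d), ready(a,f), ready(c,d), ready(d,c), ready(d,f), ready(e,c), ready(e,d), ready(e,f), ready(f,c), ready(f,d)}  (34 atoms)
goal ⊆ F2  ⇒  h_max = 2

2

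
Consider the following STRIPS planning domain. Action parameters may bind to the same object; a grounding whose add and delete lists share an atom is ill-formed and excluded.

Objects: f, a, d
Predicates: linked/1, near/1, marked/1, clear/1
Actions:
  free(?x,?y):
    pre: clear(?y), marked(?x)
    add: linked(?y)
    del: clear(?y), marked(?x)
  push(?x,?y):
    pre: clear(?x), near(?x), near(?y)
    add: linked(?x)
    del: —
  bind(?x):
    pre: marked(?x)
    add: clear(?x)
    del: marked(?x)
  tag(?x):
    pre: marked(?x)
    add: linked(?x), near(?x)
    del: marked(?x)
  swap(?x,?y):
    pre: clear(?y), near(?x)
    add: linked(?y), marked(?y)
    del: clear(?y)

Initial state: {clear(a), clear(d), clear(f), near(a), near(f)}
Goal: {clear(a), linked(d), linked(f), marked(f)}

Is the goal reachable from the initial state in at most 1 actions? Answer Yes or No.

1. swap(f,f)  →  {clear(a), clear(d), linked(f), marked(f), near(a), near(f)}
2. swap(f,d)  →  {clear(a), linked(d), linked(f), marked(d), marked(f), near(a), near(f)}
optimal plan length = 2; 2 > 1

No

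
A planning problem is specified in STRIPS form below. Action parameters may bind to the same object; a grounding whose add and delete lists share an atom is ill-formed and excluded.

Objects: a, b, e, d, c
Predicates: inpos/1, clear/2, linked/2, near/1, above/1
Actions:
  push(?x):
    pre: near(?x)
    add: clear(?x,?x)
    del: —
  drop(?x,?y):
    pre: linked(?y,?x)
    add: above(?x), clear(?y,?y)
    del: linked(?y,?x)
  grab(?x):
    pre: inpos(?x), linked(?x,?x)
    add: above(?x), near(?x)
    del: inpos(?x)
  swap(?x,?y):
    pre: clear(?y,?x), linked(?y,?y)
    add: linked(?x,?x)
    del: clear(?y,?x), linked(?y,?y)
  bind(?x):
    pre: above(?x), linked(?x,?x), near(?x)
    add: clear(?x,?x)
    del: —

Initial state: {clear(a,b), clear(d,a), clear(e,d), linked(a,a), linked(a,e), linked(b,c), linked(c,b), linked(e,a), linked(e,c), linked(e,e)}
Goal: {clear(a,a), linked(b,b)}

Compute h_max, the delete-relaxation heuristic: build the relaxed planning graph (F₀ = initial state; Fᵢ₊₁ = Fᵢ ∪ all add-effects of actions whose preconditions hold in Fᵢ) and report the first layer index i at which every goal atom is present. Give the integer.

1

F0 = init (10 atoms)
F1 = F0 ∪ {above(a), above(b), above(c), above(e), clear(a,a), clear(b,b), clear(c,c), clear(e,e), linked(b,b), linked(d,d)}  (20 atoms)
goal ⊆ F1  ⇒  h_max = 1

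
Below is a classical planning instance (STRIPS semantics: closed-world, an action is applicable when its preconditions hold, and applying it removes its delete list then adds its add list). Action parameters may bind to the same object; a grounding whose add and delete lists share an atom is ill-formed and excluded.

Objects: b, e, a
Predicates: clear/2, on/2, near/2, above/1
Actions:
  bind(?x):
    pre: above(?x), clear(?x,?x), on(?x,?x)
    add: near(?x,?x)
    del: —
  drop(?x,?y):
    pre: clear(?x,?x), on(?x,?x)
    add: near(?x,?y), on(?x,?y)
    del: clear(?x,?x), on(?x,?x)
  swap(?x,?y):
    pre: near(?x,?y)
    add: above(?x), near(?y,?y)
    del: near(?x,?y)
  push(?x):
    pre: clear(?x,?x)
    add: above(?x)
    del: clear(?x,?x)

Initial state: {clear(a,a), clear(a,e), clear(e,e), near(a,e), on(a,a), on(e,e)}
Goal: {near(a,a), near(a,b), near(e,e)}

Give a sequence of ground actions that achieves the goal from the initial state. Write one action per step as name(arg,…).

1. swap(a,e)  →  {above(a), clear(a,a), clear(a,e), clear(e,e), near(e,e), on(a,a), on(e,e)}
2. bind(a)  →  {above(a), clear(a,a), clear(a,e), clear(e,e), near(a,a), near(e,e), on(a,a), on(e,e)}
3. drop(a,b)  →  {above(a), clear(a,e), clear(e,e), near(a,a), near(a,b), near(e,e), on(a,b), on(e,e)}

swap(a,e); bind(a); drop(a,b)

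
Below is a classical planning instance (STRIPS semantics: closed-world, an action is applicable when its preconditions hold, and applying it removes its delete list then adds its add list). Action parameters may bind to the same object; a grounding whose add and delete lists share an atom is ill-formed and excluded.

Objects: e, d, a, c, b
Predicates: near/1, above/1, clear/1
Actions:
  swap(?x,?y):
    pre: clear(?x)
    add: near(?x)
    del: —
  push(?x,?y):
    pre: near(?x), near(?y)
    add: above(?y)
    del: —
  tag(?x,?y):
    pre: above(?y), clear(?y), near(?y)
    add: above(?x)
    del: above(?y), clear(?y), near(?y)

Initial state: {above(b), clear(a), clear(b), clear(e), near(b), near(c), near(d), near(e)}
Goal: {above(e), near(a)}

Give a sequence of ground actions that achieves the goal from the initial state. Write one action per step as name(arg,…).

1. swap(a,e)  →  {above(b), clear(a), clear(b), clear(e), near(a), near(b), near(c), near(d), near(e)}
2. push(e,e)  →  {above(b), above(e), clear(a), clear(b), clear(e), near(a), near(b), near(c), near(d), near(e)}

swap(a,e); push(e,e)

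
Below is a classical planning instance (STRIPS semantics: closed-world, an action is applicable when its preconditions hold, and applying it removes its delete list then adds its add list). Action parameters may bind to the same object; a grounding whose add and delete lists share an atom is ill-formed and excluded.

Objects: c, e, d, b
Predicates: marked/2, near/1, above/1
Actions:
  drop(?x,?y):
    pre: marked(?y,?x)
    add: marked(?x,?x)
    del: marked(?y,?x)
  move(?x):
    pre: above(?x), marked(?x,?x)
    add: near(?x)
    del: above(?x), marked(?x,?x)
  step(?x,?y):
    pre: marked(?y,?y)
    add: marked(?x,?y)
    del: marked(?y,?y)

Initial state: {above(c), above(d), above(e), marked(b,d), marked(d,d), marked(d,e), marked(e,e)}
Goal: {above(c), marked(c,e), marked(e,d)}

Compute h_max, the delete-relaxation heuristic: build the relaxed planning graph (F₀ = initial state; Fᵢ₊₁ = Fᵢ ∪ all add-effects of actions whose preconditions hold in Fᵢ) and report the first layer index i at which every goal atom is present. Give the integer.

1

F0 = init (7 atoms)
F1 = F0 ∪ {marked(b,e), marked(c,d), marked(c,e), marked(e,d), near(d), near(e)}  (13 atoms)
goal ⊆ F1  ⇒  h_max = 1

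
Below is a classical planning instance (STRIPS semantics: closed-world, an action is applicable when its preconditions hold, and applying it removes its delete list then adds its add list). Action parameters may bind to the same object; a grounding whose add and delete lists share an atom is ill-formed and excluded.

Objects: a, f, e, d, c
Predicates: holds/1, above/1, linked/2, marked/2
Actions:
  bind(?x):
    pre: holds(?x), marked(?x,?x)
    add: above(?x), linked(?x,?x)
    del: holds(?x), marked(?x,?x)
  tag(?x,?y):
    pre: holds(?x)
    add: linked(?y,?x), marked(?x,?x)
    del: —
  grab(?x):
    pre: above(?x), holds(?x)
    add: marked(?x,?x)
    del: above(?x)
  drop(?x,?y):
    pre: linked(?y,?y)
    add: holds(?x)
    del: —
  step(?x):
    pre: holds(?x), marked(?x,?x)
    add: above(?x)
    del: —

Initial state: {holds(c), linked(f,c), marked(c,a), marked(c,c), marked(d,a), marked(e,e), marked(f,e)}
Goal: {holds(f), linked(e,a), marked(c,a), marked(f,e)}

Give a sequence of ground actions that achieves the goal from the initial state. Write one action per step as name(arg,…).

1. bind(c)  →  {above(c), linked(c,c), linked(f,c), marked(c,a), marked(d,a), marked(e,e), marked(f,e)}
2. drop(a,c)  →  {above(c), holds(a), linked(c,c), linked(f,c), marked(c,a), marked(d,a), marked(e,e), marked(f,e)}
3. tag(a,e)  →  {above(c), holds(a), linked(c,c), linked(e,a), linked(f,c), marked(a,a), marked(c,a), marked(d,a), marked(e,e), marked(f,e)}
4. drop(f,c)  →  {above(c), holds(a), holds(f), linked(c,c), linked(e,a), linked(f,c), marked(a,a), marked(c,a), marked(d,a), marked(e,e), marked(f,e)}

bind(c); drop(a,c); tag(a,e); drop(f,c)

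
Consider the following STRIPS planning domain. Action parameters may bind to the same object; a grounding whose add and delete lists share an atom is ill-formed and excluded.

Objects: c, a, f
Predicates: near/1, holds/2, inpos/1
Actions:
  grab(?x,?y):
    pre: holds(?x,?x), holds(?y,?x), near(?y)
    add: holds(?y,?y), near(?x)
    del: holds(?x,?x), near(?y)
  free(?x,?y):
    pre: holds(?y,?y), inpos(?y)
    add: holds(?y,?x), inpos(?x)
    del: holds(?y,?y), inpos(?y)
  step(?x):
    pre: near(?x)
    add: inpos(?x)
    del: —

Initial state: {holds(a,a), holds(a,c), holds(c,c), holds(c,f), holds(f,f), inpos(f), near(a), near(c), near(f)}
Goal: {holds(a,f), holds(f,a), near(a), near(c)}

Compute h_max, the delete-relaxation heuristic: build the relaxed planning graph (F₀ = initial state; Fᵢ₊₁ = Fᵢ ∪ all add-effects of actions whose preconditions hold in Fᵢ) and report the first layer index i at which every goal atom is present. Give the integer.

F0 = init (9 atoms)
F1 = F0 ∪ {holds(f,a), holds(f,c), inpos(a), inpos(c)}  (13 atoms)
F2 = F1 ∪ {holds(a,f), holds(c,a)}  (15 atoms)
goal ⊆ F2  ⇒  h_max = 2

2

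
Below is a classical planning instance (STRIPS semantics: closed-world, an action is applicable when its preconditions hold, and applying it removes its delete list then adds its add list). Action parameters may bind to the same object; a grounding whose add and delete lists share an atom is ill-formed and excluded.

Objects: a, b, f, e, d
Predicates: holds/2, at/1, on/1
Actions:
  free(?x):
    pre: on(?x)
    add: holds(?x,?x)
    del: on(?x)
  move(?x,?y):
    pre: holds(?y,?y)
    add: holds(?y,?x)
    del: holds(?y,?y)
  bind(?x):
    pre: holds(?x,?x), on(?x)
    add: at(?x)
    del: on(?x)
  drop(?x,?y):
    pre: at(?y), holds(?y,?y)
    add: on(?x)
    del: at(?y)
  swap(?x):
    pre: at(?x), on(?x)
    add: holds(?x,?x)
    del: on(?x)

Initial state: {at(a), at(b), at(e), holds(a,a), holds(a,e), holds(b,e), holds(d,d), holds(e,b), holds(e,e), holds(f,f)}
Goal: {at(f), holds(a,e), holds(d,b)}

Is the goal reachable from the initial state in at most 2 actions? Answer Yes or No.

1. move(b,d)  →  {at(a), at(b), at(e), holds(a,a), holds(a,e), holds(b,e), holds(d,b), holds(e,b), holds(e,e), holds(f,f)}
2. drop(f,a)  →  {at(b), at(e), holds(a,a), holds(a,e), holds(b,e), holds(d,b), holds(e,b), holds(e,e), holds(f,f), on(f)}
3. bind(f)  →  {at(b), at(e), at(f), holds(a,a), holds(a,e), holds(b,e), holds(d,b), holds(e,b), holds(e,e), holds(f,f)}
optimal plan length = 3; 3 > 2

No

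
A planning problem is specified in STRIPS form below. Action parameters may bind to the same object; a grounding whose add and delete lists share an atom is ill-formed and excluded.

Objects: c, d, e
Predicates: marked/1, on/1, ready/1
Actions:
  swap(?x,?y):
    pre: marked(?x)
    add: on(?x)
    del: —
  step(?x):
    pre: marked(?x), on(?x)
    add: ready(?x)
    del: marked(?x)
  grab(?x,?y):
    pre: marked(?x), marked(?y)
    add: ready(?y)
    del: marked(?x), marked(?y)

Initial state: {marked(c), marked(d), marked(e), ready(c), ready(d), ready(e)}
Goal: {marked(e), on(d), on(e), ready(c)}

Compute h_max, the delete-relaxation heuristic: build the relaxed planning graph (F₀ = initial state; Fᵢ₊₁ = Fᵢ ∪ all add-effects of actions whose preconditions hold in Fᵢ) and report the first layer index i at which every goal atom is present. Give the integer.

F0 = init (6 atoms)
F1 = F0 ∪ {on(c), on(d), on(e)}  (9 atoms)
goal ⊆ F1  ⇒  h_max = 1

1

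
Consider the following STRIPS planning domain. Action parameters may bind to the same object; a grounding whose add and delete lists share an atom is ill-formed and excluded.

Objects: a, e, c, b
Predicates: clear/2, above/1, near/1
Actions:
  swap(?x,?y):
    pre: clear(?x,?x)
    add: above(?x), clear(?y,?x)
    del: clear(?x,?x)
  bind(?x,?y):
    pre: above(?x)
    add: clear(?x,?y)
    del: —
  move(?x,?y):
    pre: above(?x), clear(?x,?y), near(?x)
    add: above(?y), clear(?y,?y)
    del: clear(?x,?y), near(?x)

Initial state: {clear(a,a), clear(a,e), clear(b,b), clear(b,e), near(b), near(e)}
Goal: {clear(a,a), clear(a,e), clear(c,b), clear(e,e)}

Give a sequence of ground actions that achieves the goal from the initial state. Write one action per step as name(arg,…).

1. swap(b,c)  →  {above(b), clear(a,a), clear(a,e), clear(b,e), clear(c,b), near(b), near(e)}
2. move(b,e)  →  {above(b), above(e), clear(a,a), clear(a,e), clear(c,b), clear(e,e), near(e)}

swap(b,c); move(b,e)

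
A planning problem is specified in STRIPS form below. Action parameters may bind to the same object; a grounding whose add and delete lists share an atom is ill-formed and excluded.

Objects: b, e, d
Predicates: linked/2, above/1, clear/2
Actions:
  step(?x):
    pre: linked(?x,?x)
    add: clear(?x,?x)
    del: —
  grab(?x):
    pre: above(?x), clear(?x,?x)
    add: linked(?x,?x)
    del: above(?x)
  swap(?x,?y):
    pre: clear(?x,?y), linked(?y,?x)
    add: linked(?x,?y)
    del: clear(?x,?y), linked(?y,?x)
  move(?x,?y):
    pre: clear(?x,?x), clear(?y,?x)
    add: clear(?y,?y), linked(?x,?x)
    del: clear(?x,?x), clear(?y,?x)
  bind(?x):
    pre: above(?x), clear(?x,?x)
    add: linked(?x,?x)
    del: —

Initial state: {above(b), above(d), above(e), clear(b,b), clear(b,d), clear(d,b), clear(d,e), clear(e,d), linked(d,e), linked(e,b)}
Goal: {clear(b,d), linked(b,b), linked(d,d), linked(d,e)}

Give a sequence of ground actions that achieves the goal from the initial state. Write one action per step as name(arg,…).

1. move(b,d)  →  {above(b), above(d), above(e), clear(b,d), clear(d,d), clear(d,e), clear(e,d), linked(b,b), linked(d,e), linked(e,b)}
2. grab(d)  →  {above(b), above(e), clear(b,d), clear(d,d), clear(d,e), clear(e,d), linked(b,b), linked(d,d), linked(d,e), linked(e,b)}

move(b,d); grab(d)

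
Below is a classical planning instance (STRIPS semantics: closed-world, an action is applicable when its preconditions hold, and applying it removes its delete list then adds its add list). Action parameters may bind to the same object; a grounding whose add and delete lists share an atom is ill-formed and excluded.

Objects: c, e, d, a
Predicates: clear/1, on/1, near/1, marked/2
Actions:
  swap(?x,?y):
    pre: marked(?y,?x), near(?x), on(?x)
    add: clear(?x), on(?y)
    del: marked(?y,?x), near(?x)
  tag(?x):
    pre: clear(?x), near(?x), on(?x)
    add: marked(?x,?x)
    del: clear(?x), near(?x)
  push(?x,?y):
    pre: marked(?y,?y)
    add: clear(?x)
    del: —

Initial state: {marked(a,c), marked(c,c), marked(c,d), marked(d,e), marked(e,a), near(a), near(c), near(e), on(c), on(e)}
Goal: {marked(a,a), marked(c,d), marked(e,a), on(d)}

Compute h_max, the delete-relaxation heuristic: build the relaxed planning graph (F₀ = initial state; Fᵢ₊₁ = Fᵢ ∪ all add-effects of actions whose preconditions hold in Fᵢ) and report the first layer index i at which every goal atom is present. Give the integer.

F0 = init (10 atoms)
F1 = F0 ∪ {clear(a), clear(c), clear(d), clear(e), on(a), on(d)}  (16 atoms)
F2 = F1 ∪ {marked(a,a), marked(e,e)}  (18 atoms)
goal ⊆ F2  ⇒  h_max = 2

2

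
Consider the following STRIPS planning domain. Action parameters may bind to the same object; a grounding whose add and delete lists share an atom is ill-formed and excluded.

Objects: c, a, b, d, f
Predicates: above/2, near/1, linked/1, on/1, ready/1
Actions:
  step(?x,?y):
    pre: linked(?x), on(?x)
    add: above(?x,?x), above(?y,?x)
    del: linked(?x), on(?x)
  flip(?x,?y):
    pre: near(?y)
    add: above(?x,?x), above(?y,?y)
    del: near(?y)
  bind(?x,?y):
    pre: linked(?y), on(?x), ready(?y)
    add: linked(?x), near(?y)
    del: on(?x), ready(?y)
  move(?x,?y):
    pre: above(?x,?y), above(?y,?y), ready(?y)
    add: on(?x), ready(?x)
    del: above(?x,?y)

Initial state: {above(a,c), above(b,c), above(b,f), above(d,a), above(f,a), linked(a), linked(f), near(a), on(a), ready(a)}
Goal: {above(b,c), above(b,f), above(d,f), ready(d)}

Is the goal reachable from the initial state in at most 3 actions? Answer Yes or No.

No

1. step(a,c)  →  {above(a,a), above(a,c), above(b,c), above(b,f), above(c,a), above(d,a), above(f,a), linked(f), near(a), ready(a)}
2. move(d,a)  →  {above(a,a), above(a,c), above(b,c), above(b,f), above(c,a), above(f,a), linked(f), near(a), on(d), ready(a), ready(d)}
3. move(f,a)  →  {above(a,a), above(a,c), above(b,c), above(b,f), above(c,a), linked(f), near(a), on(d), on(f), ready(a), ready(d), ready(f)}
4. step(f,d)  →  {above(a,a), above(a,c), above(b,c), above(b,f), above(c,a), above(d,f), above(f,f), near(a), on(d), ready(a), ready(d), ready(f)}
optimal plan length = 4; 4 > 3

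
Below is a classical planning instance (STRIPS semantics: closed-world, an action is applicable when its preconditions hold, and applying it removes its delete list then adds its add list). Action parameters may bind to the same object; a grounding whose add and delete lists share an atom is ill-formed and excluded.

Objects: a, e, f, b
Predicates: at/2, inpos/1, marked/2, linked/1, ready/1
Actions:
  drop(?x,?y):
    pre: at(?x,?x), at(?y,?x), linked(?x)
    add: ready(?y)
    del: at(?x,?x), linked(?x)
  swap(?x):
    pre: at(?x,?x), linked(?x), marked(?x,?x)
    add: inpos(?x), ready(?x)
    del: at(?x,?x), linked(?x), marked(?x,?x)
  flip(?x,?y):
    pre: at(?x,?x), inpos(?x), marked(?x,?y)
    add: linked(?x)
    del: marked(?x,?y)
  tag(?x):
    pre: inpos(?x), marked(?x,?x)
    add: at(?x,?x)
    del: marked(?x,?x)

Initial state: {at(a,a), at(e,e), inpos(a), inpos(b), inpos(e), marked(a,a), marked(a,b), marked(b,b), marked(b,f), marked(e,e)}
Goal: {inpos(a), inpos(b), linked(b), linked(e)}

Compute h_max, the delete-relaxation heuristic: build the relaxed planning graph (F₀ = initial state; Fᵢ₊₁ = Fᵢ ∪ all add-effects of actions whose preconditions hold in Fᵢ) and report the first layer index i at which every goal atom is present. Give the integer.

F0 = init (10 atoms)
F1 = F0 ∪ {at(b,b), linked(a), linked(e)}  (13 atoms)
F2 = F1 ∪ {linked(b), ready(a), ready(e)}  (16 atoms)
goal ⊆ F2  ⇒  h_max = 2

2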